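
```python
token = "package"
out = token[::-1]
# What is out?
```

token has length 7. The slice token[::-1] selects indices [6, 5, 4, 3, 2, 1, 0] (6->'e', 5->'g', 4->'a', 3->'k', 2->'c', 1->'a', 0->'p'), giving 'egakcap'.

'egakcap'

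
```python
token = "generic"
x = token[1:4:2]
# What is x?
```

token has length 7. The slice token[1:4:2] selects indices [1, 3] (1->'e', 3->'e'), giving 'ee'.

'ee'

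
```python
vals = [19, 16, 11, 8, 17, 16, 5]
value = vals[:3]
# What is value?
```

vals has length 7. The slice vals[:3] selects indices [0, 1, 2] (0->19, 1->16, 2->11), giving [19, 16, 11].

[19, 16, 11]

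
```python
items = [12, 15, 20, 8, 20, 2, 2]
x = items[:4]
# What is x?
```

items has length 7. The slice items[:4] selects indices [0, 1, 2, 3] (0->12, 1->15, 2->20, 3->8), giving [12, 15, 20, 8].

[12, 15, 20, 8]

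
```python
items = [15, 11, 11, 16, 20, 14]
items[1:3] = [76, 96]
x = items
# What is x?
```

items starts as [15, 11, 11, 16, 20, 14] (length 6). The slice items[1:3] covers indices [1, 2] with values [11, 11]. Replacing that slice with [76, 96] (same length) produces [15, 76, 96, 16, 20, 14].

[15, 76, 96, 16, 20, 14]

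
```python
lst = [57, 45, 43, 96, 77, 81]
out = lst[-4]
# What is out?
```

lst has length 6. Negative index -4 maps to positive index 6 + (-4) = 2. lst[2] = 43.

43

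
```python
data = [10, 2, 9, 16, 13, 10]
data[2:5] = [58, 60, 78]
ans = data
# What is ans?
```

data starts as [10, 2, 9, 16, 13, 10] (length 6). The slice data[2:5] covers indices [2, 3, 4] with values [9, 16, 13]. Replacing that slice with [58, 60, 78] (same length) produces [10, 2, 58, 60, 78, 10].

[10, 2, 58, 60, 78, 10]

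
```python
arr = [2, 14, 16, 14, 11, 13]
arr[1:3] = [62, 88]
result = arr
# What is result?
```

arr starts as [2, 14, 16, 14, 11, 13] (length 6). The slice arr[1:3] covers indices [1, 2] with values [14, 16]. Replacing that slice with [62, 88] (same length) produces [2, 62, 88, 14, 11, 13].

[2, 62, 88, 14, 11, 13]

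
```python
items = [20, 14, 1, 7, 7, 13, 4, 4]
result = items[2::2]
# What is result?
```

items has length 8. The slice items[2::2] selects indices [2, 4, 6] (2->1, 4->7, 6->4), giving [1, 7, 4].

[1, 7, 4]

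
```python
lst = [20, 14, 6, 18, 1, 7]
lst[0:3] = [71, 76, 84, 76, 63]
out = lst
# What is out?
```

lst starts as [20, 14, 6, 18, 1, 7] (length 6). The slice lst[0:3] covers indices [0, 1, 2] with values [20, 14, 6]. Replacing that slice with [71, 76, 84, 76, 63] (different length) produces [71, 76, 84, 76, 63, 18, 1, 7].

[71, 76, 84, 76, 63, 18, 1, 7]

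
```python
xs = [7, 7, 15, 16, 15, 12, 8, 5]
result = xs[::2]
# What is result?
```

xs has length 8. The slice xs[::2] selects indices [0, 2, 4, 6] (0->7, 2->15, 4->15, 6->8), giving [7, 15, 15, 8].

[7, 15, 15, 8]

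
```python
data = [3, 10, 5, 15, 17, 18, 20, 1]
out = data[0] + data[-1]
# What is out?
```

data has length 8. data[0] = 3.
data has length 8. Negative index -1 maps to positive index 8 + (-1) = 7. data[7] = 1.
Sum: 3 + 1 = 4.

4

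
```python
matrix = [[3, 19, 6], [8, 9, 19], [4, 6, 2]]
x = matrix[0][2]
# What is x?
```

matrix[0] = [3, 19, 6]. Taking column 2 of that row yields 6.

6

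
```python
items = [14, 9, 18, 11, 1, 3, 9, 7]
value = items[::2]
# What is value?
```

items has length 8. The slice items[::2] selects indices [0, 2, 4, 6] (0->14, 2->18, 4->1, 6->9), giving [14, 18, 1, 9].

[14, 18, 1, 9]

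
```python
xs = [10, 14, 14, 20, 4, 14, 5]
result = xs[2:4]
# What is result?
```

xs has length 7. The slice xs[2:4] selects indices [2, 3] (2->14, 3->20), giving [14, 20].

[14, 20]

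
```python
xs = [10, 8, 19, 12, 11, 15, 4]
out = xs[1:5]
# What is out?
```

xs has length 7. The slice xs[1:5] selects indices [1, 2, 3, 4] (1->8, 2->19, 3->12, 4->11), giving [8, 19, 12, 11].

[8, 19, 12, 11]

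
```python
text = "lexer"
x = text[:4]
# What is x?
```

text has length 5. The slice text[:4] selects indices [0, 1, 2, 3] (0->'l', 1->'e', 2->'x', 3->'e'), giving 'lexe'.

'lexe'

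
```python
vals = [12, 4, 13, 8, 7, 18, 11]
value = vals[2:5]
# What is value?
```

vals has length 7. The slice vals[2:5] selects indices [2, 3, 4] (2->13, 3->8, 4->7), giving [13, 8, 7].

[13, 8, 7]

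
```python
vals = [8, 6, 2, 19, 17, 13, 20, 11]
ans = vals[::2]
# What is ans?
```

vals has length 8. The slice vals[::2] selects indices [0, 2, 4, 6] (0->8, 2->2, 4->17, 6->20), giving [8, 2, 17, 20].

[8, 2, 17, 20]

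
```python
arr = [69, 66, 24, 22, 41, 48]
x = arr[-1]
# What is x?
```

arr has length 6. Negative index -1 maps to positive index 6 + (-1) = 5. arr[5] = 48.

48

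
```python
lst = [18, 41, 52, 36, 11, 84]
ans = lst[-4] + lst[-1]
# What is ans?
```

lst has length 6. Negative index -4 maps to positive index 6 + (-4) = 2. lst[2] = 52.
lst has length 6. Negative index -1 maps to positive index 6 + (-1) = 5. lst[5] = 84.
Sum: 52 + 84 = 136.

136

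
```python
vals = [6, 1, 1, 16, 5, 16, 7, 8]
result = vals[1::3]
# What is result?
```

vals has length 8. The slice vals[1::3] selects indices [1, 4, 7] (1->1, 4->5, 7->8), giving [1, 5, 8].

[1, 5, 8]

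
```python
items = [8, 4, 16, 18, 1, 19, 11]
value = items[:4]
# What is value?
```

items has length 7. The slice items[:4] selects indices [0, 1, 2, 3] (0->8, 1->4, 2->16, 3->18), giving [8, 4, 16, 18].

[8, 4, 16, 18]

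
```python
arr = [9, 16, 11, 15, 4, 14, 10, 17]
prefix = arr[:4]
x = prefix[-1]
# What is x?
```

arr has length 8. The slice arr[:4] selects indices [0, 1, 2, 3] (0->9, 1->16, 2->11, 3->15), giving [9, 16, 11, 15]. So prefix = [9, 16, 11, 15]. Then prefix[-1] = 15.

15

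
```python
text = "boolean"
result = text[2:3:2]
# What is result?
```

text has length 7. The slice text[2:3:2] selects indices [2] (2->'o'), giving 'o'.

'o'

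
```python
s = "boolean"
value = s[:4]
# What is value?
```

s has length 7. The slice s[:4] selects indices [0, 1, 2, 3] (0->'b', 1->'o', 2->'o', 3->'l'), giving 'bool'.

'bool'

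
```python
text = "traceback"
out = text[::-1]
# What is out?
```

text has length 9. The slice text[::-1] selects indices [8, 7, 6, 5, 4, 3, 2, 1, 0] (8->'k', 7->'c', 6->'a', 5->'b', 4->'e', 3->'c', 2->'a', 1->'r', 0->'t'), giving 'kcabecart'.

'kcabecart'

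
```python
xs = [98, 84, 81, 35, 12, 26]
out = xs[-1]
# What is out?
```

xs has length 6. Negative index -1 maps to positive index 6 + (-1) = 5. xs[5] = 26.

26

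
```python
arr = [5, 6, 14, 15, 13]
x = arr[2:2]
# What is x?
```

arr has length 5. The slice arr[2:2] resolves to an empty index range, so the result is [].

[]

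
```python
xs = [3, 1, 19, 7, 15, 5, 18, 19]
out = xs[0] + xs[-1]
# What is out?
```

xs has length 8. xs[0] = 3.
xs has length 8. Negative index -1 maps to positive index 8 + (-1) = 7. xs[7] = 19.
Sum: 3 + 19 = 22.

22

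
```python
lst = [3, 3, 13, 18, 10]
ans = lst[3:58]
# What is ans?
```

lst has length 5. The slice lst[3:58] selects indices [3, 4] (3->18, 4->10), giving [18, 10].

[18, 10]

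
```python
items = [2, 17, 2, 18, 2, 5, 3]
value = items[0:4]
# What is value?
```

items has length 7. The slice items[0:4] selects indices [0, 1, 2, 3] (0->2, 1->17, 2->2, 3->18), giving [2, 17, 2, 18].

[2, 17, 2, 18]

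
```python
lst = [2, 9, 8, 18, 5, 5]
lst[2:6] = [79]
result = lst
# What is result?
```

lst starts as [2, 9, 8, 18, 5, 5] (length 6). The slice lst[2:6] covers indices [2, 3, 4, 5] with values [8, 18, 5, 5]. Replacing that slice with [79] (different length) produces [2, 9, 79].

[2, 9, 79]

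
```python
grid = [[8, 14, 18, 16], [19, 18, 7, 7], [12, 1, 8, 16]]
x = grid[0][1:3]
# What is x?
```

grid[0] = [8, 14, 18, 16]. grid[0] has length 4. The slice grid[0][1:3] selects indices [1, 2] (1->14, 2->18), giving [14, 18].

[14, 18]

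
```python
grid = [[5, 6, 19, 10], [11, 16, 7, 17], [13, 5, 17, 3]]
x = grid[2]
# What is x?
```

grid has 3 rows. Row 2 is [13, 5, 17, 3].

[13, 5, 17, 3]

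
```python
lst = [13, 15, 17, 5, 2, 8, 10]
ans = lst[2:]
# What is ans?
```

lst has length 7. The slice lst[2:] selects indices [2, 3, 4, 5, 6] (2->17, 3->5, 4->2, 5->8, 6->10), giving [17, 5, 2, 8, 10].

[17, 5, 2, 8, 10]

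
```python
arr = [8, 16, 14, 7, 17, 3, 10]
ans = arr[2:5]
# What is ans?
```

arr has length 7. The slice arr[2:5] selects indices [2, 3, 4] (2->14, 3->7, 4->17), giving [14, 7, 17].

[14, 7, 17]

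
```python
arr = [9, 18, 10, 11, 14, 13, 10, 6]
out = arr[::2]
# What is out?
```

arr has length 8. The slice arr[::2] selects indices [0, 2, 4, 6] (0->9, 2->10, 4->14, 6->10), giving [9, 10, 14, 10].

[9, 10, 14, 10]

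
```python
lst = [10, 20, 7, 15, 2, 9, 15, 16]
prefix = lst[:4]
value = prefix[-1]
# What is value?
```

lst has length 8. The slice lst[:4] selects indices [0, 1, 2, 3] (0->10, 1->20, 2->7, 3->15), giving [10, 20, 7, 15]. So prefix = [10, 20, 7, 15]. Then prefix[-1] = 15.

15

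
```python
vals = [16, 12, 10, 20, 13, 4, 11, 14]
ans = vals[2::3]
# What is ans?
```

vals has length 8. The slice vals[2::3] selects indices [2, 5] (2->10, 5->4), giving [10, 4].

[10, 4]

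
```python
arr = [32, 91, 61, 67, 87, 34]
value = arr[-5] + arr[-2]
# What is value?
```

arr has length 6. Negative index -5 maps to positive index 6 + (-5) = 1. arr[1] = 91.
arr has length 6. Negative index -2 maps to positive index 6 + (-2) = 4. arr[4] = 87.
Sum: 91 + 87 = 178.

178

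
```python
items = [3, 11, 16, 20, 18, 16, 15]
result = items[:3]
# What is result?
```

items has length 7. The slice items[:3] selects indices [0, 1, 2] (0->3, 1->11, 2->16), giving [3, 11, 16].

[3, 11, 16]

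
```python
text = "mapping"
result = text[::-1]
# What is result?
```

text has length 7. The slice text[::-1] selects indices [6, 5, 4, 3, 2, 1, 0] (6->'g', 5->'n', 4->'i', 3->'p', 2->'p', 1->'a', 0->'m'), giving 'gnippam'.

'gnippam'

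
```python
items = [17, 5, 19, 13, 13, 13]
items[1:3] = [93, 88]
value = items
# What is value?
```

items starts as [17, 5, 19, 13, 13, 13] (length 6). The slice items[1:3] covers indices [1, 2] with values [5, 19]. Replacing that slice with [93, 88] (same length) produces [17, 93, 88, 13, 13, 13].

[17, 93, 88, 13, 13, 13]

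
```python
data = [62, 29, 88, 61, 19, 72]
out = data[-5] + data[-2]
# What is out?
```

data has length 6. Negative index -5 maps to positive index 6 + (-5) = 1. data[1] = 29.
data has length 6. Negative index -2 maps to positive index 6 + (-2) = 4. data[4] = 19.
Sum: 29 + 19 = 48.

48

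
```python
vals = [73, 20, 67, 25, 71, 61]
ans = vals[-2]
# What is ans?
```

vals has length 6. Negative index -2 maps to positive index 6 + (-2) = 4. vals[4] = 71.

71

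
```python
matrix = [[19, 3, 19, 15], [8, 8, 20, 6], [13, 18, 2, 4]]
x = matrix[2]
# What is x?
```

matrix has 3 rows. Row 2 is [13, 18, 2, 4].

[13, 18, 2, 4]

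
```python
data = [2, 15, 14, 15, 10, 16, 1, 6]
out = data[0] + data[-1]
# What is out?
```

data has length 8. data[0] = 2.
data has length 8. Negative index -1 maps to positive index 8 + (-1) = 7. data[7] = 6.
Sum: 2 + 6 = 8.

8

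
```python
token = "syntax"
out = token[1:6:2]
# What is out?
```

token has length 6. The slice token[1:6:2] selects indices [1, 3, 5] (1->'y', 3->'t', 5->'x'), giving 'ytx'.

'ytx'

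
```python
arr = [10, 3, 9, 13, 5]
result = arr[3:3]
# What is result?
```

arr has length 5. The slice arr[3:3] resolves to an empty index range, so the result is [].

[]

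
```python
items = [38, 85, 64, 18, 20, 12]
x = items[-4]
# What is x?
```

items has length 6. Negative index -4 maps to positive index 6 + (-4) = 2. items[2] = 64.

64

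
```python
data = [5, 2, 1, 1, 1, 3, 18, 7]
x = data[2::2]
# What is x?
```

data has length 8. The slice data[2::2] selects indices [2, 4, 6] (2->1, 4->1, 6->18), giving [1, 1, 18].

[1, 1, 18]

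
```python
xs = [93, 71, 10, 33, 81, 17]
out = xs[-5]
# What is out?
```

xs has length 6. Negative index -5 maps to positive index 6 + (-5) = 1. xs[1] = 71.

71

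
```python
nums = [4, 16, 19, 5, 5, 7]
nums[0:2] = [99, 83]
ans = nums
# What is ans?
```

nums starts as [4, 16, 19, 5, 5, 7] (length 6). The slice nums[0:2] covers indices [0, 1] with values [4, 16]. Replacing that slice with [99, 83] (same length) produces [99, 83, 19, 5, 5, 7].

[99, 83, 19, 5, 5, 7]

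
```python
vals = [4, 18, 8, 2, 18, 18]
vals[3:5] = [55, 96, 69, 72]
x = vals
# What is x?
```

vals starts as [4, 18, 8, 2, 18, 18] (length 6). The slice vals[3:5] covers indices [3, 4] with values [2, 18]. Replacing that slice with [55, 96, 69, 72] (different length) produces [4, 18, 8, 55, 96, 69, 72, 18].

[4, 18, 8, 55, 96, 69, 72, 18]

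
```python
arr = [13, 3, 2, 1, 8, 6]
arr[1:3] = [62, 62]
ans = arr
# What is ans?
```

arr starts as [13, 3, 2, 1, 8, 6] (length 6). The slice arr[1:3] covers indices [1, 2] with values [3, 2]. Replacing that slice with [62, 62] (same length) produces [13, 62, 62, 1, 8, 6].

[13, 62, 62, 1, 8, 6]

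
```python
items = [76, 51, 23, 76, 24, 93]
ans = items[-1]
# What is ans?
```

items has length 6. Negative index -1 maps to positive index 6 + (-1) = 5. items[5] = 93.

93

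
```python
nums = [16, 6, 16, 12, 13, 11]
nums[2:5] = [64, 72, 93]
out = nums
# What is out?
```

nums starts as [16, 6, 16, 12, 13, 11] (length 6). The slice nums[2:5] covers indices [2, 3, 4] with values [16, 12, 13]. Replacing that slice with [64, 72, 93] (same length) produces [16, 6, 64, 72, 93, 11].

[16, 6, 64, 72, 93, 11]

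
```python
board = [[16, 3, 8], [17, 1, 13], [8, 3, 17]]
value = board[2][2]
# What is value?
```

board[2] = [8, 3, 17]. Taking column 2 of that row yields 17.

17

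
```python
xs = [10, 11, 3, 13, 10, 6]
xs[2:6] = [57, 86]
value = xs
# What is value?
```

xs starts as [10, 11, 3, 13, 10, 6] (length 6). The slice xs[2:6] covers indices [2, 3, 4, 5] with values [3, 13, 10, 6]. Replacing that slice with [57, 86] (different length) produces [10, 11, 57, 86].

[10, 11, 57, 86]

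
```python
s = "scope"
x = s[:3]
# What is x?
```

s has length 5. The slice s[:3] selects indices [0, 1, 2] (0->'s', 1->'c', 2->'o'), giving 'sco'.

'sco'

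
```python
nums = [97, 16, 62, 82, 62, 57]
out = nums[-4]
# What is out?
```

nums has length 6. Negative index -4 maps to positive index 6 + (-4) = 2. nums[2] = 62.

62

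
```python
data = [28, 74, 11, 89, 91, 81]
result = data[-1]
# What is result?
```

data has length 6. Negative index -1 maps to positive index 6 + (-1) = 5. data[5] = 81.

81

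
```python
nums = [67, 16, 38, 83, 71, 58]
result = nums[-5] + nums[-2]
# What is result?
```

nums has length 6. Negative index -5 maps to positive index 6 + (-5) = 1. nums[1] = 16.
nums has length 6. Negative index -2 maps to positive index 6 + (-2) = 4. nums[4] = 71.
Sum: 16 + 71 = 87.

87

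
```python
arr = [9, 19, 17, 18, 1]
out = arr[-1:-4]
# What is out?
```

arr has length 5. The slice arr[-1:-4] resolves to an empty index range, so the result is [].

[]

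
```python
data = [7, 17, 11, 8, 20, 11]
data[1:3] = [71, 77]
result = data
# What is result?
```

data starts as [7, 17, 11, 8, 20, 11] (length 6). The slice data[1:3] covers indices [1, 2] with values [17, 11]. Replacing that slice with [71, 77] (same length) produces [7, 71, 77, 8, 20, 11].

[7, 71, 77, 8, 20, 11]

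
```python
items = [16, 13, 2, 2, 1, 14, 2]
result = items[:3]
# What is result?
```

items has length 7. The slice items[:3] selects indices [0, 1, 2] (0->16, 1->13, 2->2), giving [16, 13, 2].

[16, 13, 2]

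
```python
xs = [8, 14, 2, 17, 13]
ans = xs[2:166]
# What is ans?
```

xs has length 5. The slice xs[2:166] selects indices [2, 3, 4] (2->2, 3->17, 4->13), giving [2, 17, 13].

[2, 17, 13]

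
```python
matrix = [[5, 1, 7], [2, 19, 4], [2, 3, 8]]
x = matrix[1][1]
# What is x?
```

matrix[1] = [2, 19, 4]. Taking column 1 of that row yields 19.

19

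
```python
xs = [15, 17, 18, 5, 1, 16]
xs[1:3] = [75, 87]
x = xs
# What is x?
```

xs starts as [15, 17, 18, 5, 1, 16] (length 6). The slice xs[1:3] covers indices [1, 2] with values [17, 18]. Replacing that slice with [75, 87] (same length) produces [15, 75, 87, 5, 1, 16].

[15, 75, 87, 5, 1, 16]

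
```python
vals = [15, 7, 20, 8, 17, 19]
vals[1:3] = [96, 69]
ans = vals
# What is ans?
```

vals starts as [15, 7, 20, 8, 17, 19] (length 6). The slice vals[1:3] covers indices [1, 2] with values [7, 20]. Replacing that slice with [96, 69] (same length) produces [15, 96, 69, 8, 17, 19].

[15, 96, 69, 8, 17, 19]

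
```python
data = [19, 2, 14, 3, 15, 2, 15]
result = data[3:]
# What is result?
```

data has length 7. The slice data[3:] selects indices [3, 4, 5, 6] (3->3, 4->15, 5->2, 6->15), giving [3, 15, 2, 15].

[3, 15, 2, 15]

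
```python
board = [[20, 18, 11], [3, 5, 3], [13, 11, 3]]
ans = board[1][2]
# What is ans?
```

board[1] = [3, 5, 3]. Taking column 2 of that row yields 3.

3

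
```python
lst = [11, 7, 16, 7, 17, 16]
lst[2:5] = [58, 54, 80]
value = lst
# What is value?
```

lst starts as [11, 7, 16, 7, 17, 16] (length 6). The slice lst[2:5] covers indices [2, 3, 4] with values [16, 7, 17]. Replacing that slice with [58, 54, 80] (same length) produces [11, 7, 58, 54, 80, 16].

[11, 7, 58, 54, 80, 16]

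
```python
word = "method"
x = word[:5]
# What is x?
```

word has length 6. The slice word[:5] selects indices [0, 1, 2, 3, 4] (0->'m', 1->'e', 2->'t', 3->'h', 4->'o'), giving 'metho'.

'metho'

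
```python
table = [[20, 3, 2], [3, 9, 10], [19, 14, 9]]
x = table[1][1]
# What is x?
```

table[1] = [3, 9, 10]. Taking column 1 of that row yields 9.

9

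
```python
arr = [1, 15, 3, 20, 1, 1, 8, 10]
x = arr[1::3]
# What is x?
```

arr has length 8. The slice arr[1::3] selects indices [1, 4, 7] (1->15, 4->1, 7->10), giving [15, 1, 10].

[15, 1, 10]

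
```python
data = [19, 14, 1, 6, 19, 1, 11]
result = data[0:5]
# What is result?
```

data has length 7. The slice data[0:5] selects indices [0, 1, 2, 3, 4] (0->19, 1->14, 2->1, 3->6, 4->19), giving [19, 14, 1, 6, 19].

[19, 14, 1, 6, 19]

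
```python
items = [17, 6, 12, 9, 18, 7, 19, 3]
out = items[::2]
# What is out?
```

items has length 8. The slice items[::2] selects indices [0, 2, 4, 6] (0->17, 2->12, 4->18, 6->19), giving [17, 12, 18, 19].

[17, 12, 18, 19]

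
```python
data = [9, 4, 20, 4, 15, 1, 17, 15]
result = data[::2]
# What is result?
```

data has length 8. The slice data[::2] selects indices [0, 2, 4, 6] (0->9, 2->20, 4->15, 6->17), giving [9, 20, 15, 17].

[9, 20, 15, 17]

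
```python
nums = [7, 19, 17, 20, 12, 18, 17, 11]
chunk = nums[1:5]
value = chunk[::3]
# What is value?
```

nums has length 8. The slice nums[1:5] selects indices [1, 2, 3, 4] (1->19, 2->17, 3->20, 4->12), giving [19, 17, 20, 12]. So chunk = [19, 17, 20, 12]. chunk has length 4. The slice chunk[::3] selects indices [0, 3] (0->19, 3->12), giving [19, 12].

[19, 12]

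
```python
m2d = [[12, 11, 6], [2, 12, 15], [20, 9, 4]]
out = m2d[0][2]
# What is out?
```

m2d[0] = [12, 11, 6]. Taking column 2 of that row yields 6.

6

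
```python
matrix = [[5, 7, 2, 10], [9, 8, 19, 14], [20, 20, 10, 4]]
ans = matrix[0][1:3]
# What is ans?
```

matrix[0] = [5, 7, 2, 10]. matrix[0] has length 4. The slice matrix[0][1:3] selects indices [1, 2] (1->7, 2->2), giving [7, 2].

[7, 2]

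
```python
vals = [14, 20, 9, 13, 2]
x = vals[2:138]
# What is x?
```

vals has length 5. The slice vals[2:138] selects indices [2, 3, 4] (2->9, 3->13, 4->2), giving [9, 13, 2].

[9, 13, 2]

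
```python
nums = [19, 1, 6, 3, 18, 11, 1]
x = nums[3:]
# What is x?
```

nums has length 7. The slice nums[3:] selects indices [3, 4, 5, 6] (3->3, 4->18, 5->11, 6->1), giving [3, 18, 11, 1].

[3, 18, 11, 1]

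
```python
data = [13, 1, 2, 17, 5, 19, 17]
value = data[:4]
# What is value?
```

data has length 7. The slice data[:4] selects indices [0, 1, 2, 3] (0->13, 1->1, 2->2, 3->17), giving [13, 1, 2, 17].

[13, 1, 2, 17]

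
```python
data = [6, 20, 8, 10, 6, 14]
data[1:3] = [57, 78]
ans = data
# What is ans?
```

data starts as [6, 20, 8, 10, 6, 14] (length 6). The slice data[1:3] covers indices [1, 2] with values [20, 8]. Replacing that slice with [57, 78] (same length) produces [6, 57, 78, 10, 6, 14].

[6, 57, 78, 10, 6, 14]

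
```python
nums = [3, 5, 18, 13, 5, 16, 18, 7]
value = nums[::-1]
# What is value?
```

nums has length 8. The slice nums[::-1] selects indices [7, 6, 5, 4, 3, 2, 1, 0] (7->7, 6->18, 5->16, 4->5, 3->13, 2->18, 1->5, 0->3), giving [7, 18, 16, 5, 13, 18, 5, 3].

[7, 18, 16, 5, 13, 18, 5, 3]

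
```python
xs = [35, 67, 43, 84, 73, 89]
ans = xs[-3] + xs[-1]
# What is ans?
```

xs has length 6. Negative index -3 maps to positive index 6 + (-3) = 3. xs[3] = 84.
xs has length 6. Negative index -1 maps to positive index 6 + (-1) = 5. xs[5] = 89.
Sum: 84 + 89 = 173.

173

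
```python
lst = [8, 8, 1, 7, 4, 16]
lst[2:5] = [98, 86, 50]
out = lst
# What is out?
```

lst starts as [8, 8, 1, 7, 4, 16] (length 6). The slice lst[2:5] covers indices [2, 3, 4] with values [1, 7, 4]. Replacing that slice with [98, 86, 50] (same length) produces [8, 8, 98, 86, 50, 16].

[8, 8, 98, 86, 50, 16]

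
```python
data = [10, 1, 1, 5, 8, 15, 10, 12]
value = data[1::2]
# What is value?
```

data has length 8. The slice data[1::2] selects indices [1, 3, 5, 7] (1->1, 3->5, 5->15, 7->12), giving [1, 5, 15, 12].

[1, 5, 15, 12]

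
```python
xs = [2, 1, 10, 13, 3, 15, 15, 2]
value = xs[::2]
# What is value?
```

xs has length 8. The slice xs[::2] selects indices [0, 2, 4, 6] (0->2, 2->10, 4->3, 6->15), giving [2, 10, 3, 15].

[2, 10, 3, 15]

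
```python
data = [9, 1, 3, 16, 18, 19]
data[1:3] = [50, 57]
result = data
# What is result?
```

data starts as [9, 1, 3, 16, 18, 19] (length 6). The slice data[1:3] covers indices [1, 2] with values [1, 3]. Replacing that slice with [50, 57] (same length) produces [9, 50, 57, 16, 18, 19].

[9, 50, 57, 16, 18, 19]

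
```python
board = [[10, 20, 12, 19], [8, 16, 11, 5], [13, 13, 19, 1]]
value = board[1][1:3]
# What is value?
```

board[1] = [8, 16, 11, 5]. board[1] has length 4. The slice board[1][1:3] selects indices [1, 2] (1->16, 2->11), giving [16, 11].

[16, 11]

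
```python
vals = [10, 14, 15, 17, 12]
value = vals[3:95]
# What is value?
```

vals has length 5. The slice vals[3:95] selects indices [3, 4] (3->17, 4->12), giving [17, 12].

[17, 12]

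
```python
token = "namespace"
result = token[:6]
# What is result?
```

token has length 9. The slice token[:6] selects indices [0, 1, 2, 3, 4, 5] (0->'n', 1->'a', 2->'m', 3->'e', 4->'s', 5->'p'), giving 'namesp'.

'namesp'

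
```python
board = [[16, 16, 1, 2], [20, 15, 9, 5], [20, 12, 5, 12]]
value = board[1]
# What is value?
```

board has 3 rows. Row 1 is [20, 15, 9, 5].

[20, 15, 9, 5]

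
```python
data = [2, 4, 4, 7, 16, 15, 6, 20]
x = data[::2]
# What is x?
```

data has length 8. The slice data[::2] selects indices [0, 2, 4, 6] (0->2, 2->4, 4->16, 6->6), giving [2, 4, 16, 6].

[2, 4, 16, 6]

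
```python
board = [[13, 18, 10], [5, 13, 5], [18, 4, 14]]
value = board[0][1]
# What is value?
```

board[0] = [13, 18, 10]. Taking column 1 of that row yields 18.

18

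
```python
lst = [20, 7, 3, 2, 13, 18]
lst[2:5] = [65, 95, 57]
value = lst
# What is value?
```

lst starts as [20, 7, 3, 2, 13, 18] (length 6). The slice lst[2:5] covers indices [2, 3, 4] with values [3, 2, 13]. Replacing that slice with [65, 95, 57] (same length) produces [20, 7, 65, 95, 57, 18].

[20, 7, 65, 95, 57, 18]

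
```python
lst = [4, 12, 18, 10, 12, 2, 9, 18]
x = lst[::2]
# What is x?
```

lst has length 8. The slice lst[::2] selects indices [0, 2, 4, 6] (0->4, 2->18, 4->12, 6->9), giving [4, 18, 12, 9].

[4, 18, 12, 9]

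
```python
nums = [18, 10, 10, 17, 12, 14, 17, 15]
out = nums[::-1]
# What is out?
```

nums has length 8. The slice nums[::-1] selects indices [7, 6, 5, 4, 3, 2, 1, 0] (7->15, 6->17, 5->14, 4->12, 3->17, 2->10, 1->10, 0->18), giving [15, 17, 14, 12, 17, 10, 10, 18].

[15, 17, 14, 12, 17, 10, 10, 18]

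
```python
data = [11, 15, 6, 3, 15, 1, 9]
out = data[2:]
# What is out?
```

data has length 7. The slice data[2:] selects indices [2, 3, 4, 5, 6] (2->6, 3->3, 4->15, 5->1, 6->9), giving [6, 3, 15, 1, 9].

[6, 3, 15, 1, 9]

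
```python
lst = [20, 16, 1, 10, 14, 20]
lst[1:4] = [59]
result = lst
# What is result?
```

lst starts as [20, 16, 1, 10, 14, 20] (length 6). The slice lst[1:4] covers indices [1, 2, 3] with values [16, 1, 10]. Replacing that slice with [59] (different length) produces [20, 59, 14, 20].

[20, 59, 14, 20]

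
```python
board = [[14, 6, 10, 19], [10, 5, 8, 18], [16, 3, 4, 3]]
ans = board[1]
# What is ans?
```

board has 3 rows. Row 1 is [10, 5, 8, 18].

[10, 5, 8, 18]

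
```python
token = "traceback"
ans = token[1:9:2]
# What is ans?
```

token has length 9. The slice token[1:9:2] selects indices [1, 3, 5, 7] (1->'r', 3->'c', 5->'b', 7->'c'), giving 'rcbc'.

'rcbc'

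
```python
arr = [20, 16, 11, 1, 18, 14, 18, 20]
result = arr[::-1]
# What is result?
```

arr has length 8. The slice arr[::-1] selects indices [7, 6, 5, 4, 3, 2, 1, 0] (7->20, 6->18, 5->14, 4->18, 3->1, 2->11, 1->16, 0->20), giving [20, 18, 14, 18, 1, 11, 16, 20].

[20, 18, 14, 18, 1, 11, 16, 20]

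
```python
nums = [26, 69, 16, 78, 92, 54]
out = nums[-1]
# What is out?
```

nums has length 6. Negative index -1 maps to positive index 6 + (-1) = 5. nums[5] = 54.

54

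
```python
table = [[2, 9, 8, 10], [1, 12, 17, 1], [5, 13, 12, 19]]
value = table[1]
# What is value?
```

table has 3 rows. Row 1 is [1, 12, 17, 1].

[1, 12, 17, 1]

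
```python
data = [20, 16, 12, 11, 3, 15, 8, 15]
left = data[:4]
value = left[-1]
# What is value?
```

data has length 8. The slice data[:4] selects indices [0, 1, 2, 3] (0->20, 1->16, 2->12, 3->11), giving [20, 16, 12, 11]. So left = [20, 16, 12, 11]. Then left[-1] = 11.

11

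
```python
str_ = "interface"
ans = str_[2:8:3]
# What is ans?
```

str_ has length 9. The slice str_[2:8:3] selects indices [2, 5] (2->'t', 5->'f'), giving 'tf'.

'tf'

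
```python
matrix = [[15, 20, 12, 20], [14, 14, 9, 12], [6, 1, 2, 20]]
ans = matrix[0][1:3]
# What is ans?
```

matrix[0] = [15, 20, 12, 20]. matrix[0] has length 4. The slice matrix[0][1:3] selects indices [1, 2] (1->20, 2->12), giving [20, 12].

[20, 12]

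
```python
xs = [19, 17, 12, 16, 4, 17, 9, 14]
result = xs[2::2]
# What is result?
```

xs has length 8. The slice xs[2::2] selects indices [2, 4, 6] (2->12, 4->4, 6->9), giving [12, 4, 9].

[12, 4, 9]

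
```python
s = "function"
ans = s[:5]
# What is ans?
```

s has length 8. The slice s[:5] selects indices [0, 1, 2, 3, 4] (0->'f', 1->'u', 2->'n', 3->'c', 4->'t'), giving 'funct'.

'funct'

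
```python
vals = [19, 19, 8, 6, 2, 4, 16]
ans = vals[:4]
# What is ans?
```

vals has length 7. The slice vals[:4] selects indices [0, 1, 2, 3] (0->19, 1->19, 2->8, 3->6), giving [19, 19, 8, 6].

[19, 19, 8, 6]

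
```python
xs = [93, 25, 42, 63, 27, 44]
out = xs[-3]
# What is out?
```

xs has length 6. Negative index -3 maps to positive index 6 + (-3) = 3. xs[3] = 63.

63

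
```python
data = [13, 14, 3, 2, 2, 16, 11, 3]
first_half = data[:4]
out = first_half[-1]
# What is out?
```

data has length 8. The slice data[:4] selects indices [0, 1, 2, 3] (0->13, 1->14, 2->3, 3->2), giving [13, 14, 3, 2]. So first_half = [13, 14, 3, 2]. Then first_half[-1] = 2.

2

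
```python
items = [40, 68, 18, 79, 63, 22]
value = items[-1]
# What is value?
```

items has length 6. Negative index -1 maps to positive index 6 + (-1) = 5. items[5] = 22.

22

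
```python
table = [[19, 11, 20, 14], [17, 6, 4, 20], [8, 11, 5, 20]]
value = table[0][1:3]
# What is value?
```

table[0] = [19, 11, 20, 14]. table[0] has length 4. The slice table[0][1:3] selects indices [1, 2] (1->11, 2->20), giving [11, 20].

[11, 20]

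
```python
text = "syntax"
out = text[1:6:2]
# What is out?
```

text has length 6. The slice text[1:6:2] selects indices [1, 3, 5] (1->'y', 3->'t', 5->'x'), giving 'ytx'.

'ytx'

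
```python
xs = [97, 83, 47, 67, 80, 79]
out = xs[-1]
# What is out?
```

xs has length 6. Negative index -1 maps to positive index 6 + (-1) = 5. xs[5] = 79.

79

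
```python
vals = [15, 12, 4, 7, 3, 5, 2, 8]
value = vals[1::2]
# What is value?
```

vals has length 8. The slice vals[1::2] selects indices [1, 3, 5, 7] (1->12, 3->7, 5->5, 7->8), giving [12, 7, 5, 8].

[12, 7, 5, 8]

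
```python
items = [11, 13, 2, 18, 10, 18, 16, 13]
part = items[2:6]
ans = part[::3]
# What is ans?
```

items has length 8. The slice items[2:6] selects indices [2, 3, 4, 5] (2->2, 3->18, 4->10, 5->18), giving [2, 18, 10, 18]. So part = [2, 18, 10, 18]. part has length 4. The slice part[::3] selects indices [0, 3] (0->2, 3->18), giving [2, 18].

[2, 18]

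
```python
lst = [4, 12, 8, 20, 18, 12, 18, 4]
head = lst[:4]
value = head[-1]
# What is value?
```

lst has length 8. The slice lst[:4] selects indices [0, 1, 2, 3] (0->4, 1->12, 2->8, 3->20), giving [4, 12, 8, 20]. So head = [4, 12, 8, 20]. Then head[-1] = 20.

20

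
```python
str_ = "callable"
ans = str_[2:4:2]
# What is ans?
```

str_ has length 8. The slice str_[2:4:2] selects indices [2] (2->'l'), giving 'l'.

'l'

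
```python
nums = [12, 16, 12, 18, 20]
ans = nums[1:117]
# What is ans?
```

nums has length 5. The slice nums[1:117] selects indices [1, 2, 3, 4] (1->16, 2->12, 3->18, 4->20), giving [16, 12, 18, 20].

[16, 12, 18, 20]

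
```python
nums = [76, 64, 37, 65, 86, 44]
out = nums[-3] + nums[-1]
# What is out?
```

nums has length 6. Negative index -3 maps to positive index 6 + (-3) = 3. nums[3] = 65.
nums has length 6. Negative index -1 maps to positive index 6 + (-1) = 5. nums[5] = 44.
Sum: 65 + 44 = 109.

109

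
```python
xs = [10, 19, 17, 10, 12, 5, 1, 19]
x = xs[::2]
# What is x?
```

xs has length 8. The slice xs[::2] selects indices [0, 2, 4, 6] (0->10, 2->17, 4->12, 6->1), giving [10, 17, 12, 1].

[10, 17, 12, 1]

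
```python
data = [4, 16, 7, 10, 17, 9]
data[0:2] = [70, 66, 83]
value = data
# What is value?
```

data starts as [4, 16, 7, 10, 17, 9] (length 6). The slice data[0:2] covers indices [0, 1] with values [4, 16]. Replacing that slice with [70, 66, 83] (different length) produces [70, 66, 83, 7, 10, 17, 9].

[70, 66, 83, 7, 10, 17, 9]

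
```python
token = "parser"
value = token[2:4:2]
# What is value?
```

token has length 6. The slice token[2:4:2] selects indices [2] (2->'r'), giving 'r'.

'r'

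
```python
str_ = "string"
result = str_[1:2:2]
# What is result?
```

str_ has length 6. The slice str_[1:2:2] selects indices [1] (1->'t'), giving 't'.

't'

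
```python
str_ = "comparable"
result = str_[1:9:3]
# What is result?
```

str_ has length 10. The slice str_[1:9:3] selects indices [1, 4, 7] (1->'o', 4->'a', 7->'b'), giving 'oab'.

'oab'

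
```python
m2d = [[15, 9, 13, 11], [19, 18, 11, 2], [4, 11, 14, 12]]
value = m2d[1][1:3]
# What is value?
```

m2d[1] = [19, 18, 11, 2]. m2d[1] has length 4. The slice m2d[1][1:3] selects indices [1, 2] (1->18, 2->11), giving [18, 11].

[18, 11]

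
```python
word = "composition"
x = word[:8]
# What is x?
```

word has length 11. The slice word[:8] selects indices [0, 1, 2, 3, 4, 5, 6, 7] (0->'c', 1->'o', 2->'m', 3->'p', 4->'o', 5->'s', 6->'i', 7->'t'), giving 'composit'.

'composit'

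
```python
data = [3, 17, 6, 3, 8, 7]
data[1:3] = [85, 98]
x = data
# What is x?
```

data starts as [3, 17, 6, 3, 8, 7] (length 6). The slice data[1:3] covers indices [1, 2] with values [17, 6]. Replacing that slice with [85, 98] (same length) produces [3, 85, 98, 3, 8, 7].

[3, 85, 98, 3, 8, 7]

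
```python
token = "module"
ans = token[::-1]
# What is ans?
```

token has length 6. The slice token[::-1] selects indices [5, 4, 3, 2, 1, 0] (5->'e', 4->'l', 3->'u', 2->'d', 1->'o', 0->'m'), giving 'eludom'.

'eludom'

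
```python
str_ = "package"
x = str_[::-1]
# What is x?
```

str_ has length 7. The slice str_[::-1] selects indices [6, 5, 4, 3, 2, 1, 0] (6->'e', 5->'g', 4->'a', 3->'k', 2->'c', 1->'a', 0->'p'), giving 'egakcap'.

'egakcap'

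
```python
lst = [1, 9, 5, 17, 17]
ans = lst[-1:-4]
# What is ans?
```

lst has length 5. The slice lst[-1:-4] resolves to an empty index range, so the result is [].

[]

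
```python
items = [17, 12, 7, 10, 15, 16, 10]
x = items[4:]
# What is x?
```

items has length 7. The slice items[4:] selects indices [4, 5, 6] (4->15, 5->16, 6->10), giving [15, 16, 10].

[15, 16, 10]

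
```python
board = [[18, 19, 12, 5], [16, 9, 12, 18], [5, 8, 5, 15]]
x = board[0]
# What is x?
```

board has 3 rows. Row 0 is [18, 19, 12, 5].

[18, 19, 12, 5]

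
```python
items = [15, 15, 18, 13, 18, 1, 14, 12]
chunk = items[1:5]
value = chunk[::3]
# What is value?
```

items has length 8. The slice items[1:5] selects indices [1, 2, 3, 4] (1->15, 2->18, 3->13, 4->18), giving [15, 18, 13, 18]. So chunk = [15, 18, 13, 18]. chunk has length 4. The slice chunk[::3] selects indices [0, 3] (0->15, 3->18), giving [15, 18].

[15, 18]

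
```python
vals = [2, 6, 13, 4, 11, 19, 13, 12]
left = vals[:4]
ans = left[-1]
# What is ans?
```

vals has length 8. The slice vals[:4] selects indices [0, 1, 2, 3] (0->2, 1->6, 2->13, 3->4), giving [2, 6, 13, 4]. So left = [2, 6, 13, 4]. Then left[-1] = 4.

4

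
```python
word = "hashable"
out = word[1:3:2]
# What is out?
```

word has length 8. The slice word[1:3:2] selects indices [1] (1->'a'), giving 'a'.

'a'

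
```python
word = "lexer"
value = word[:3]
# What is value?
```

word has length 5. The slice word[:3] selects indices [0, 1, 2] (0->'l', 1->'e', 2->'x'), giving 'lex'.

'lex'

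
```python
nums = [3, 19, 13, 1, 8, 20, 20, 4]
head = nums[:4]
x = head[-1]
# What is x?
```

nums has length 8. The slice nums[:4] selects indices [0, 1, 2, 3] (0->3, 1->19, 2->13, 3->1), giving [3, 19, 13, 1]. So head = [3, 19, 13, 1]. Then head[-1] = 1.

1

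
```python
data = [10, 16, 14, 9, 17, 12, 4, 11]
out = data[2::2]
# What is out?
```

data has length 8. The slice data[2::2] selects indices [2, 4, 6] (2->14, 4->17, 6->4), giving [14, 17, 4].

[14, 17, 4]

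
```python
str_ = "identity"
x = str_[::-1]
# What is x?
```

str_ has length 8. The slice str_[::-1] selects indices [7, 6, 5, 4, 3, 2, 1, 0] (7->'y', 6->'t', 5->'i', 4->'t', 3->'n', 2->'e', 1->'d', 0->'i'), giving 'ytitnedi'.

'ytitnedi'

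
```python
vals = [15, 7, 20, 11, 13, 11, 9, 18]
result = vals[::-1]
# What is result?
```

vals has length 8. The slice vals[::-1] selects indices [7, 6, 5, 4, 3, 2, 1, 0] (7->18, 6->9, 5->11, 4->13, 3->11, 2->20, 1->7, 0->15), giving [18, 9, 11, 13, 11, 20, 7, 15].

[18, 9, 11, 13, 11, 20, 7, 15]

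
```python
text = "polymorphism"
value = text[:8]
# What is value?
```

text has length 12. The slice text[:8] selects indices [0, 1, 2, 3, 4, 5, 6, 7] (0->'p', 1->'o', 2->'l', 3->'y', 4->'m', 5->'o', 6->'r', 7->'p'), giving 'polymorp'.

'polymorp'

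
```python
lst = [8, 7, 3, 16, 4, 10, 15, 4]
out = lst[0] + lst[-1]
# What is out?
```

lst has length 8. lst[0] = 8.
lst has length 8. Negative index -1 maps to positive index 8 + (-1) = 7. lst[7] = 4.
Sum: 8 + 4 = 12.

12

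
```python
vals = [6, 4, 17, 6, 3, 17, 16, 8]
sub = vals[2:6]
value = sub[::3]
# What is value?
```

vals has length 8. The slice vals[2:6] selects indices [2, 3, 4, 5] (2->17, 3->6, 4->3, 5->17), giving [17, 6, 3, 17]. So sub = [17, 6, 3, 17]. sub has length 4. The slice sub[::3] selects indices [0, 3] (0->17, 3->17), giving [17, 17].

[17, 17]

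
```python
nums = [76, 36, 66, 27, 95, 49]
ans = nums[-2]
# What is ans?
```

nums has length 6. Negative index -2 maps to positive index 6 + (-2) = 4. nums[4] = 95.

95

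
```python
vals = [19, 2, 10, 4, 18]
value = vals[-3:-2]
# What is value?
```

vals has length 5. The slice vals[-3:-2] selects indices [2] (2->10), giving [10].

[10]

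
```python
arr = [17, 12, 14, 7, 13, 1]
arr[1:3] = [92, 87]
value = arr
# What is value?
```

arr starts as [17, 12, 14, 7, 13, 1] (length 6). The slice arr[1:3] covers indices [1, 2] with values [12, 14]. Replacing that slice with [92, 87] (same length) produces [17, 92, 87, 7, 13, 1].

[17, 92, 87, 7, 13, 1]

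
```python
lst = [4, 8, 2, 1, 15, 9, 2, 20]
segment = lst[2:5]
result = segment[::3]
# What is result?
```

lst has length 8. The slice lst[2:5] selects indices [2, 3, 4] (2->2, 3->1, 4->15), giving [2, 1, 15]. So segment = [2, 1, 15]. segment has length 3. The slice segment[::3] selects indices [0] (0->2), giving [2].

[2]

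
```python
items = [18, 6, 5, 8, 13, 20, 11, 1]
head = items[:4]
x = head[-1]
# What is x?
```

items has length 8. The slice items[:4] selects indices [0, 1, 2, 3] (0->18, 1->6, 2->5, 3->8), giving [18, 6, 5, 8]. So head = [18, 6, 5, 8]. Then head[-1] = 8.

8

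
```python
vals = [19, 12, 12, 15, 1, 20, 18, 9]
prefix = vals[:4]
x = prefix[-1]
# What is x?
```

vals has length 8. The slice vals[:4] selects indices [0, 1, 2, 3] (0->19, 1->12, 2->12, 3->15), giving [19, 12, 12, 15]. So prefix = [19, 12, 12, 15]. Then prefix[-1] = 15.

15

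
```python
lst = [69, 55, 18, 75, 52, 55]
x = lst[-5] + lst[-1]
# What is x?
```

lst has length 6. Negative index -5 maps to positive index 6 + (-5) = 1. lst[1] = 55.
lst has length 6. Negative index -1 maps to positive index 6 + (-1) = 5. lst[5] = 55.
Sum: 55 + 55 = 110.

110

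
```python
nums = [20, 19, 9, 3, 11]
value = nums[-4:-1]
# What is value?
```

nums has length 5. The slice nums[-4:-1] selects indices [1, 2, 3] (1->19, 2->9, 3->3), giving [19, 9, 3].

[19, 9, 3]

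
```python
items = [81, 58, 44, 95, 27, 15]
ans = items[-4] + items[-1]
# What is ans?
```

items has length 6. Negative index -4 maps to positive index 6 + (-4) = 2. items[2] = 44.
items has length 6. Negative index -1 maps to positive index 6 + (-1) = 5. items[5] = 15.
Sum: 44 + 15 = 59.

59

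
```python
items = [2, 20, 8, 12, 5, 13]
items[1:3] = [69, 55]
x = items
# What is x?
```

items starts as [2, 20, 8, 12, 5, 13] (length 6). The slice items[1:3] covers indices [1, 2] with values [20, 8]. Replacing that slice with [69, 55] (same length) produces [2, 69, 55, 12, 5, 13].

[2, 69, 55, 12, 5, 13]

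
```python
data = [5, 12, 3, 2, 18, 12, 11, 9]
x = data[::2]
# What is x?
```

data has length 8. The slice data[::2] selects indices [0, 2, 4, 6] (0->5, 2->3, 4->18, 6->11), giving [5, 3, 18, 11].

[5, 3, 18, 11]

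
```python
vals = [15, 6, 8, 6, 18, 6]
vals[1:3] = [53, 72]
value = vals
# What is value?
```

vals starts as [15, 6, 8, 6, 18, 6] (length 6). The slice vals[1:3] covers indices [1, 2] with values [6, 8]. Replacing that slice with [53, 72] (same length) produces [15, 53, 72, 6, 18, 6].

[15, 53, 72, 6, 18, 6]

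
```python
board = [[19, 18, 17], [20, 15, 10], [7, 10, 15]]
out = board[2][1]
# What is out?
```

board[2] = [7, 10, 15]. Taking column 1 of that row yields 10.

10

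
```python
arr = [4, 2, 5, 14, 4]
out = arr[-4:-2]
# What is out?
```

arr has length 5. The slice arr[-4:-2] selects indices [1, 2] (1->2, 2->5), giving [2, 5].

[2, 5]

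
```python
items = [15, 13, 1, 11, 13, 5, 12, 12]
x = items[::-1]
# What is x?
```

items has length 8. The slice items[::-1] selects indices [7, 6, 5, 4, 3, 2, 1, 0] (7->12, 6->12, 5->5, 4->13, 3->11, 2->1, 1->13, 0->15), giving [12, 12, 5, 13, 11, 1, 13, 15].

[12, 12, 5, 13, 11, 1, 13, 15]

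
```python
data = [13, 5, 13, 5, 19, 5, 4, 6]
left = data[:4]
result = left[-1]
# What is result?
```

data has length 8. The slice data[:4] selects indices [0, 1, 2, 3] (0->13, 1->5, 2->13, 3->5), giving [13, 5, 13, 5]. So left = [13, 5, 13, 5]. Then left[-1] = 5.

5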